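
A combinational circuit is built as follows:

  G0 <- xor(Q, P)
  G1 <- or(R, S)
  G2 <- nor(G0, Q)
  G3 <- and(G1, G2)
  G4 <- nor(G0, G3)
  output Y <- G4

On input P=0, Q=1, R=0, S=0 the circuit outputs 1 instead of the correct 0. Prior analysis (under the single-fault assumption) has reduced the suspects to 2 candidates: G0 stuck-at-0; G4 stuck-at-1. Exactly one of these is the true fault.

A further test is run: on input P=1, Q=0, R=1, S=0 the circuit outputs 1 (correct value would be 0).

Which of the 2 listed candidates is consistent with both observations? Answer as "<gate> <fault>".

G4 stuck-at-1

Evaluate each candidate on input P=1, Q=0, R=1, S=0:
  G0 stuck-at-0: G0=0 [stuck-at-0], G1=1, G2=1, G3=1, G4=0 → 0 — eliminated
  G4 stuck-at-1: G0=1, G1=1, G2=0, G3=0, G4=1 [stuck-at-1] → 1 — matches
Only G4 stuck-at-1 reproduces the observed 1.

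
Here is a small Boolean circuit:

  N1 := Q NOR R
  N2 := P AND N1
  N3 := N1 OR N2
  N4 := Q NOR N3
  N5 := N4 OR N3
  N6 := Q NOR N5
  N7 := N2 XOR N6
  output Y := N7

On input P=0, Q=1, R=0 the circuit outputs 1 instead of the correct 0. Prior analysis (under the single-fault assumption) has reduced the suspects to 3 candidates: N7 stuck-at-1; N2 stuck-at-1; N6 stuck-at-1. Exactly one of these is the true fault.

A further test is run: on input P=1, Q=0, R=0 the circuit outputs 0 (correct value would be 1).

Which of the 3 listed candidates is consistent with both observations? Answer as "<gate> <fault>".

N6 stuck-at-1

Evaluate each candidate on input P=1, Q=0, R=0:
  N7 stuck-at-1: N1=1, N2=1, N3=1, N4=0, N5=1, N6=0, N7=1 [stuck-at-1] → 1 — eliminated
  N2 stuck-at-1: N1=1, N2=1 [stuck-at-1], N3=1, N4=0, N5=1, N6=0, N7=1 → 1 — eliminated
  N6 stuck-at-1: N1=1, N2=1, N3=1, N4=0, N5=1, N6=1 [stuck-at-1], N7=0 → 0 — matches
Only N6 stuck-at-1 reproduces the observed 0.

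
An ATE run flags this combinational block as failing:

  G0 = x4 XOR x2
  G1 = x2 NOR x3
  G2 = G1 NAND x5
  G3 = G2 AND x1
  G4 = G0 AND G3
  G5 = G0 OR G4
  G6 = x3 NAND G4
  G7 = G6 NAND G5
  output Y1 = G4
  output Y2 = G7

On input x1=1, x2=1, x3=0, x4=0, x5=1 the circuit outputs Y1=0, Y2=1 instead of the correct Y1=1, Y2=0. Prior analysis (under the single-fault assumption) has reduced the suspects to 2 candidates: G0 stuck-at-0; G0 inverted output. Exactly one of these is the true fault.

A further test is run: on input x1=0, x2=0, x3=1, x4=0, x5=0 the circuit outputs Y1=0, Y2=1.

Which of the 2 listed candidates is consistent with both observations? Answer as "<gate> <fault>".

G0 stuck-at-0

Evaluate each candidate on input x1=0, x2=0, x3=1, x4=0, x5=0:
  G0 stuck-at-0: G0=0 [stuck-at-0], G1=0, G2=1, G3=0, G4=0, G5=0, G6=1, G7=1 → Y1=0, Y2=1 — matches
  G0 inverted output: G0=1 [inverted output], G1=0, G2=1, G3=0, G4=0, G5=1, G6=1, G7=0 → Y1=0, Y2=0 — eliminated
Only G0 stuck-at-0 reproduces the observed Y1=0, Y2=1.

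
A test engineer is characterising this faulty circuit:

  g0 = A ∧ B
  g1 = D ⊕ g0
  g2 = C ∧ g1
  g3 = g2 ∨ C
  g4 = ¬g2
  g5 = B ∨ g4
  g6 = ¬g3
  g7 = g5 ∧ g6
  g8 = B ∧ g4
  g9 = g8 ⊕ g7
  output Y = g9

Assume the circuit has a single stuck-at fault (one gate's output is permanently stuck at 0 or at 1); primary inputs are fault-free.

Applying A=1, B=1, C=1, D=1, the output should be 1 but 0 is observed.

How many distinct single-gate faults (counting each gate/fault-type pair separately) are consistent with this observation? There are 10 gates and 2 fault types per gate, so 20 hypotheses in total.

9

Fault-free: g0=1, g1=0, g2=0, g3=1, g4=1, g5=1, g6=0, g7=0, g8=1, g9=1 → 1. Observed 0.
  g0: stuck-at-0 ✓; others ✗
  g1: stuck-at-1 ✓; others ✗
  g2: stuck-at-1 ✓; others ✗
  g3: stuck-at-0 ✓; others ✗
  g4: stuck-at-0 ✓; others ✗
  g5: none of the 2 fault types match ✗
  g6: stuck-at-1 ✓; others ✗
  g7: stuck-at-1 ✓; others ✗
  g8: stuck-at-0 ✓; others ✗
  g9: stuck-at-0 ✓; others ✗
Consistent faults: {g0 stuck-at-0, g1 stuck-at-1, g2 stuck-at-1, g3 stuck-at-0, g4 stuck-at-0, g6 stuck-at-1, g7 stuck-at-1, g8 stuck-at-0, g9 stuck-at-0} — 9 in all.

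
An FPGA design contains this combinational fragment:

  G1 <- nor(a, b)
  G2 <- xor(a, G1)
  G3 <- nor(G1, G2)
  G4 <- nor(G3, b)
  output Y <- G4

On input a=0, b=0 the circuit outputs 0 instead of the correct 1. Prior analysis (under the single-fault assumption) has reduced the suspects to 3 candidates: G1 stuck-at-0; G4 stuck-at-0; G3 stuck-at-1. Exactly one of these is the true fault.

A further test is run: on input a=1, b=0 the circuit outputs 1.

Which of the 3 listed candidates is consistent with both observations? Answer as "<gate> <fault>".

Evaluate each candidate on input a=1, b=0:
  G1 stuck-at-0: G1=0 [stuck-at-0], G2=1, G3=0, G4=1 → 1 — matches
  G4 stuck-at-0: G1=0, G2=1, G3=0, G4=0 [stuck-at-0] → 0 — eliminated
  G3 stuck-at-1: G1=0, G2=1, G3=1 [stuck-at-1], G4=0 → 0 — eliminated
Only G1 stuck-at-0 reproduces the observed 1.

G1 stuck-at-0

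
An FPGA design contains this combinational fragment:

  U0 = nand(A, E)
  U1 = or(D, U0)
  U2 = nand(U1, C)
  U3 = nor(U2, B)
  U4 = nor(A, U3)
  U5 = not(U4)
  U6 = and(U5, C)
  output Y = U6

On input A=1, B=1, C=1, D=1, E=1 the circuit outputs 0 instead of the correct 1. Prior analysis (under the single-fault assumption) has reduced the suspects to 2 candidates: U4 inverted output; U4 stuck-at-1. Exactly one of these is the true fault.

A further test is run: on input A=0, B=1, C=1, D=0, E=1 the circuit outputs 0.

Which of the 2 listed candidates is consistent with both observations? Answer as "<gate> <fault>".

Evaluate each candidate on input A=0, B=1, C=1, D=0, E=1:
  U4 inverted output: U0=1, U1=1, U2=0, U3=0, U4=0 [inverted output], U5=1, U6=1 → 1 — eliminated
  U4 stuck-at-1: U0=1, U1=1, U2=0, U3=0, U4=1 [stuck-at-1], U5=0, U6=0 → 0 — matches
Only U4 stuck-at-1 reproduces the observed 0.

U4 stuck-at-1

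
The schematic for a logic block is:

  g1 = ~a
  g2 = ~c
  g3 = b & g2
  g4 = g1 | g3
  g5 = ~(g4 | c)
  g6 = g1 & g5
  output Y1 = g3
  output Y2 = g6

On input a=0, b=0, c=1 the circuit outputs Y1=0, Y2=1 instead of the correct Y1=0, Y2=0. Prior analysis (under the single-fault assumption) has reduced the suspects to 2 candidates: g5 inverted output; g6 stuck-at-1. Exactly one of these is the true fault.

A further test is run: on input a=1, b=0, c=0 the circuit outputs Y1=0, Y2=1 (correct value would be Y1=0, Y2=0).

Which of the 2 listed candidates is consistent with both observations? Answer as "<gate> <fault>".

Evaluate each candidate on input a=1, b=0, c=0:
  g5 inverted output: g1=0, g2=1, g3=0, g4=0, g5=0 [inverted output], g6=0 → Y1=0, Y2=0 — eliminated
  g6 stuck-at-1: g1=0, g2=1, g3=0, g4=0, g5=1, g6=1 [stuck-at-1] → Y1=0, Y2=1 — matches
Only g6 stuck-at-1 reproduces the observed Y1=0, Y2=1.

g6 stuck-at-1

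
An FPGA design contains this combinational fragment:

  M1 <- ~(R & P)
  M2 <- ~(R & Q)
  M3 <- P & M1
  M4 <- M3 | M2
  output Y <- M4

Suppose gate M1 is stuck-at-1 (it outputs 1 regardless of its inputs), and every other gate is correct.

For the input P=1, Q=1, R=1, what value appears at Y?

Propagate with M1 forced: M1=1 [stuck-at-1], M2=0, M3=1, M4=1.
So Y = 1. (Without the fault it would be 0.)

1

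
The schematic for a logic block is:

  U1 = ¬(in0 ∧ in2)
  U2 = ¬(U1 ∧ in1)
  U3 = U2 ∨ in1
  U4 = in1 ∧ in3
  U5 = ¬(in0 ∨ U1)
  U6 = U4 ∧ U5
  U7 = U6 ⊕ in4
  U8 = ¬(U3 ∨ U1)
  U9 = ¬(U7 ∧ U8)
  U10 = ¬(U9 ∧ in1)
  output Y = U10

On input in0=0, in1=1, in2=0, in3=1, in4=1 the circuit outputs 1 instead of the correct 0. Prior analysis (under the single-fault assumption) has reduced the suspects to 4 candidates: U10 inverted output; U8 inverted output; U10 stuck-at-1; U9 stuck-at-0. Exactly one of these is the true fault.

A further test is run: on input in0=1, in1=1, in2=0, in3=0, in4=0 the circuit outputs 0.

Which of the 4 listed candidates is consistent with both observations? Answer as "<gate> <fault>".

Evaluate each candidate on input in0=1, in1=1, in2=0, in3=0, in4=0:
  U10 inverted output: U1=1, U2=0, U3=1, U4=0, U5=0, U6=0, U7=0, U8=0, U9=1, U10=1 [inverted output] → 1 — eliminated
  U8 inverted output: U1=1, U2=0, U3=1, U4=0, U5=0, U6=0, U7=0, U8=1 [inverted output], U9=1, U10=0 → 0 — matches
  U10 stuck-at-1: U1=1, U2=0, U3=1, U4=0, U5=0, U6=0, U7=0, U8=0, U9=1, U10=1 [stuck-at-1] → 1 — eliminated
  U9 stuck-at-0: U1=1, U2=0, U3=1, U4=0, U5=0, U6=0, U7=0, U8=0, U9=0 [stuck-at-0], U10=1 → 1 — eliminated
Only U8 inverted output reproduces the observed 0.

U8 inverted output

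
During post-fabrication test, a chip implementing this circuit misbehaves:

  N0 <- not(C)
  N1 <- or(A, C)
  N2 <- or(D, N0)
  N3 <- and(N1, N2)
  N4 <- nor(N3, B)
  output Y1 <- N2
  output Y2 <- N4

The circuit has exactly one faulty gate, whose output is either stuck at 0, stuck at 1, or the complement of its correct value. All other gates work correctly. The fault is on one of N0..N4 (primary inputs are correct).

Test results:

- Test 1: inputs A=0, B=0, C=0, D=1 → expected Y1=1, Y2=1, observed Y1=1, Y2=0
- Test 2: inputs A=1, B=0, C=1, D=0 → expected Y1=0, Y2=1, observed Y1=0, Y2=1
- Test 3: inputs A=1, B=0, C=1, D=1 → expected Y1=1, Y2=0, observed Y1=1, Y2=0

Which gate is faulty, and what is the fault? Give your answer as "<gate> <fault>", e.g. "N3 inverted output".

N1 stuck-at-1

Fault-free values for test 1 (A=0, B=0, C=0, D=1): N0=1, N1=0, N2=1, N3=0, N4=1, giving Y1=1, Y2=1. Observed Y1=1, Y2=0.
Test 1: faults giving observed Y1=1, Y2=0 are {N1 stuck-at-1, N1 inverted output, N3 stuck-at-1, N3 inverted output, N4 stuck-at-0, N4 inverted output}.
Test 2 (A=1, B=0, C=1, D=0): fault-free N0=0, N1=1, N2=0, N3=0, N4=1 → Y1=0, Y2=1; observed Y1=0, Y2=1. Eliminates N3 stuck-at-1, N3 inverted output, N4 stuck-at-0, N4 inverted output.
Test 3 (A=1, B=0, C=1, D=1): fault-free N0=0, N1=1, N2=1, N3=1, N4=0 → Y1=1, Y2=0; observed Y1=1, Y2=0. Eliminates N1 inverted output.
Only N1 stuck-at-1 is consistent with every test.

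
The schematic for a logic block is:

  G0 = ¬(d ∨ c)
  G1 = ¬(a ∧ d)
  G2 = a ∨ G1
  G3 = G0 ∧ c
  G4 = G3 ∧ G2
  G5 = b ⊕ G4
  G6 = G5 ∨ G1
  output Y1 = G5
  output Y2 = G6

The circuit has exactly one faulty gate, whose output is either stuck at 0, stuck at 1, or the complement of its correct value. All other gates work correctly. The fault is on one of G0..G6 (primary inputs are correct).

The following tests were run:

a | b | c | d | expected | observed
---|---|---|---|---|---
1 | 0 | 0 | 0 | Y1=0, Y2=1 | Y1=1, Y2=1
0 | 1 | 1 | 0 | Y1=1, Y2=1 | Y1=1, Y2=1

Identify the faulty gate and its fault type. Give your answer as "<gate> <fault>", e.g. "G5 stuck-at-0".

Fault-free values for test 1 (a=1, b=0, c=0, d=0): G0=1, G1=1, G2=1, G3=0, G4=0, G5=0, G6=1, giving Y1=0, Y2=1. Observed Y1=1, Y2=1.
Test 1: faults giving observed Y1=1, Y2=1 are {G3 stuck-at-1, G3 inverted output, G4 stuck-at-1, G4 inverted output, G5 stuck-at-1, G5 inverted output}.
Test 2 (a=0, b=1, c=1, d=0): fault-free G0=0, G1=1, G2=1, G3=0, G4=0, G5=1, G6=1 → Y1=1, Y2=1; observed Y1=1, Y2=1. Eliminates G3 stuck-at-1, G3 inverted output, G4 stuck-at-1, G4 inverted output, G5 inverted output.
Only G5 stuck-at-1 is consistent with every test.

G5 stuck-at-1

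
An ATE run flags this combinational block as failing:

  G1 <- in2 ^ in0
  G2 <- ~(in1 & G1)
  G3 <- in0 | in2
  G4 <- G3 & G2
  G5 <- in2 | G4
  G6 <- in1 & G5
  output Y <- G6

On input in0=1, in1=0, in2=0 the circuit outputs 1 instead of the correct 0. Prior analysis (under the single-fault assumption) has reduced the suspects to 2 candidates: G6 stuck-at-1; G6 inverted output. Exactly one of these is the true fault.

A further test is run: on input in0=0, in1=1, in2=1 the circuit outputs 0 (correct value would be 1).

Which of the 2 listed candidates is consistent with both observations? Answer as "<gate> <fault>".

Evaluate each candidate on input in0=0, in1=1, in2=1:
  G6 stuck-at-1: G1=1, G2=0, G3=1, G4=0, G5=1, G6=1 [stuck-at-1] → 1 — eliminated
  G6 inverted output: G1=1, G2=0, G3=1, G4=0, G5=1, G6=0 [inverted output] → 0 — matches
Only G6 inverted output reproduces the observed 0.

G6 inverted output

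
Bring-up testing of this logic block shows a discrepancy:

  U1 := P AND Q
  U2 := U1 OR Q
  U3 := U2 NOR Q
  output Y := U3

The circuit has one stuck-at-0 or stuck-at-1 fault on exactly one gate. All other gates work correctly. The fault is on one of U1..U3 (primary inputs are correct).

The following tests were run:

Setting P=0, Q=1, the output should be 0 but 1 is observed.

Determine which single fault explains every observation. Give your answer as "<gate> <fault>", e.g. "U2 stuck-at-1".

U3 stuck-at-1

Fault-free values for test 1 (P=0, Q=1): U1=0, U2=1, U3=0, giving Y=0. Observed 1.
Test 1: faults giving observed 1 are {U3 stuck-at-1}.
Only U3 stuck-at-1 is consistent with every test.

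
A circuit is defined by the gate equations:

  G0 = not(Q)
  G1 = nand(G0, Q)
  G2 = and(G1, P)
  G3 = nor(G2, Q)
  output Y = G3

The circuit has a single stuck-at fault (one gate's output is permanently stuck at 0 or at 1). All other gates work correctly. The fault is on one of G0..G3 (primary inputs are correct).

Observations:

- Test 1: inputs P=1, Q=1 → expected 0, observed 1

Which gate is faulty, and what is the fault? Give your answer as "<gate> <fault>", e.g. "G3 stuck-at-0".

G3 stuck-at-1

Fault-free values for test 1 (P=1, Q=1): G0=0, G1=1, G2=1, G3=0, giving Y=0. Observed 1.
Test 1: faults giving observed 1 are {G3 stuck-at-1}.
Only G3 stuck-at-1 is consistent with every test.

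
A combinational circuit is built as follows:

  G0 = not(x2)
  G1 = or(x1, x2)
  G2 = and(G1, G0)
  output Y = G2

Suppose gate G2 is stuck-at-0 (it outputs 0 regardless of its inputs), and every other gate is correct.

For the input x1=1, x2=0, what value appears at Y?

Propagate with G2 forced: G0=1, G1=1, G2=0 [stuck-at-0].
So Y = 0. (Without the fault it would be 1.)

0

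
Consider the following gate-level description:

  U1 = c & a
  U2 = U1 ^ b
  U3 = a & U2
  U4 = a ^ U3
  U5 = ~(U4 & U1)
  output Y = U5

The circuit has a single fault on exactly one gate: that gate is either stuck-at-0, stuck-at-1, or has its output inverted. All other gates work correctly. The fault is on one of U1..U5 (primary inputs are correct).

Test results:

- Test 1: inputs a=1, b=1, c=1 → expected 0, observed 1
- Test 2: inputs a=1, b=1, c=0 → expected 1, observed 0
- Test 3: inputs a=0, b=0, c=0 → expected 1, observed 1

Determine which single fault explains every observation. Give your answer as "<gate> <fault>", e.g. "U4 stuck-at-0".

Fault-free values for test 1 (a=1, b=1, c=1): U1=1, U2=0, U3=0, U4=1, U5=0, giving Y=0. Observed 1.
Test 1: faults giving observed 1 are {U1 stuck-at-0, U1 inverted output, U2 stuck-at-1, U2 inverted output, U3 stuck-at-1, U3 inverted output, U4 stuck-at-0, U4 inverted output, U5 stuck-at-1, U5 inverted output}.
Test 2 (a=1, b=1, c=0): fault-free U1=0, U2=1, U3=1, U4=0, U5=1 → 1; observed 0. Eliminates U1 stuck-at-0, U2 stuck-at-1, U2 inverted output, U3 stuck-at-1, U3 inverted output, U4 stuck-at-0, U4 inverted output, U5 stuck-at-1.
Test 3 (a=0, b=0, c=0): fault-free U1=0, U2=0, U3=0, U4=0, U5=1 → 1; observed 1. Eliminates U5 inverted output.
Only U1 inverted output is consistent with every test.

U1 inverted output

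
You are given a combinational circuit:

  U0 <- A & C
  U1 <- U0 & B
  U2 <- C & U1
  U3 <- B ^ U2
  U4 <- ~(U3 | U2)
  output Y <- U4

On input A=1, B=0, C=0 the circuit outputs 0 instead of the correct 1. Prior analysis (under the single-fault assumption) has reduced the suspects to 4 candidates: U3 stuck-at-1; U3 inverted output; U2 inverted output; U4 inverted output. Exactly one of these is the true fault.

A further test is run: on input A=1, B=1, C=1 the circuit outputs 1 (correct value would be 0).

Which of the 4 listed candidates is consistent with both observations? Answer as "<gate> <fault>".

U4 inverted output

Evaluate each candidate on input A=1, B=1, C=1:
  U3 stuck-at-1: U0=1, U1=1, U2=1, U3=1 [stuck-at-1], U4=0 → 0 — eliminated
  U3 inverted output: U0=1, U1=1, U2=1, U3=1 [inverted output], U4=0 → 0 — eliminated
  U2 inverted output: U0=1, U1=1, U2=0 [inverted output], U3=1, U4=0 → 0 — eliminated
  U4 inverted output: U0=1, U1=1, U2=1, U3=0, U4=1 [inverted output] → 1 — matches
Only U4 inverted output reproduces the observed 1.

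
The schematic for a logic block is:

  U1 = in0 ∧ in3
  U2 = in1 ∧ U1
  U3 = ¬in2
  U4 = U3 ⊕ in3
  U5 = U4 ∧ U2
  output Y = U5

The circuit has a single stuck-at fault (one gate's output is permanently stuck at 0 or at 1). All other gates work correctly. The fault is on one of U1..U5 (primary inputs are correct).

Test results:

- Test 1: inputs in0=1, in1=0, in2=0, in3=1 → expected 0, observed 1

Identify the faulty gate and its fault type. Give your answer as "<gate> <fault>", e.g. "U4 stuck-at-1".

U5 stuck-at-1

Fault-free values for test 1 (in0=1, in1=0, in2=0, in3=1): U1=1, U2=0, U3=1, U4=0, U5=0, giving Y=0. Observed 1.
Test 1: faults giving observed 1 are {U5 stuck-at-1}.
Only U5 stuck-at-1 is consistent with every test.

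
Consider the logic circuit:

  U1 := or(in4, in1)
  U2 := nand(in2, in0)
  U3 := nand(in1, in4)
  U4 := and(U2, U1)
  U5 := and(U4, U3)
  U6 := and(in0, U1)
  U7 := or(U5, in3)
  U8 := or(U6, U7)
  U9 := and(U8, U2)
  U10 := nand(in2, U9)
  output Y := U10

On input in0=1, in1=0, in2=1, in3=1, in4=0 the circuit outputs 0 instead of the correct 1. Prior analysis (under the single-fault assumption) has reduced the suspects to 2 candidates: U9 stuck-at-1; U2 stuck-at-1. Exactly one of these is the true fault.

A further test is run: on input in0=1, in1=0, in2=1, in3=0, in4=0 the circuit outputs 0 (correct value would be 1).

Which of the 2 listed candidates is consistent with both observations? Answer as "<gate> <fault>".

Evaluate each candidate on input in0=1, in1=0, in2=1, in3=0, in4=0:
  U9 stuck-at-1: U1=0, U2=0, U3=1, U4=0, U5=0, U6=0, U7=0, U8=0, U9=1 [stuck-at-1], U10=0 → 0 — matches
  U2 stuck-at-1: U1=0, U2=1 [stuck-at-1], U3=1, U4=0, U5=0, U6=0, U7=0, U8=0, U9=0, U10=1 → 1 — eliminated
Only U9 stuck-at-1 reproduces the observed 0.

U9 stuck-at-1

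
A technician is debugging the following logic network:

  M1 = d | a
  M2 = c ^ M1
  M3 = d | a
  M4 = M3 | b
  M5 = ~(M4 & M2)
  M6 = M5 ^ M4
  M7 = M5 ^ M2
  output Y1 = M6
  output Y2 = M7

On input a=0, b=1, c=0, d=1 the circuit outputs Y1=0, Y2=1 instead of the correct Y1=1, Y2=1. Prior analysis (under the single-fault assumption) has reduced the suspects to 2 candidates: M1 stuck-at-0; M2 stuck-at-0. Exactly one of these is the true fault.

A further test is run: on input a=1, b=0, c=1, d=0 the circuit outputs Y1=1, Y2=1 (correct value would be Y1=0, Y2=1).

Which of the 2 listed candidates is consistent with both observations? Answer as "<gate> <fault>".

M1 stuck-at-0

Evaluate each candidate on input a=1, b=0, c=1, d=0:
  M1 stuck-at-0: M1=0 [stuck-at-0], M2=1, M3=1, M4=1, M5=0, M6=1, M7=1 → Y1=1, Y2=1 — matches
  M2 stuck-at-0: M1=1, M2=0 [stuck-at-0], M3=1, M4=1, M5=1, M6=0, M7=1 → Y1=0, Y2=1 — eliminated
Only M1 stuck-at-0 reproduces the observed Y1=1, Y2=1.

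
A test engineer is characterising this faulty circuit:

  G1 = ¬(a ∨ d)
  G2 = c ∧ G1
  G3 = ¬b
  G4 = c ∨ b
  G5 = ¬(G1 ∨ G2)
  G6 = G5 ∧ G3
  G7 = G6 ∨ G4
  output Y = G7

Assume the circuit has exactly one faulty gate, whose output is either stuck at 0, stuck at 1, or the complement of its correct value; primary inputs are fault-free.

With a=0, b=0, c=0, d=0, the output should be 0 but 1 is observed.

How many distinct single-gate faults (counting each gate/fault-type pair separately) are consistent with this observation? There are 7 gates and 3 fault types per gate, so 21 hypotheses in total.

Fault-free: G1=1, G2=0, G3=1, G4=0, G5=0, G6=0, G7=0 → 0. Observed 1.
  G1: stuck-at-0, inverted output ✓; others ✗
  G2: none of the 3 fault types match ✗
  G3: none of the 3 fault types match ✗
  G4: stuck-at-1, inverted output ✓; others ✗
  G5: stuck-at-1, inverted output ✓; others ✗
  G6: stuck-at-1, inverted output ✓; others ✗
  G7: stuck-at-1, inverted output ✓; others ✗
Consistent faults: {G1 stuck-at-0, G1 inverted output, G4 stuck-at-1, G4 inverted output, G5 stuck-at-1, G5 inverted output, G6 stuck-at-1, G6 inverted output, G7 stuck-at-1, G7 inverted output} — 10 in all.

10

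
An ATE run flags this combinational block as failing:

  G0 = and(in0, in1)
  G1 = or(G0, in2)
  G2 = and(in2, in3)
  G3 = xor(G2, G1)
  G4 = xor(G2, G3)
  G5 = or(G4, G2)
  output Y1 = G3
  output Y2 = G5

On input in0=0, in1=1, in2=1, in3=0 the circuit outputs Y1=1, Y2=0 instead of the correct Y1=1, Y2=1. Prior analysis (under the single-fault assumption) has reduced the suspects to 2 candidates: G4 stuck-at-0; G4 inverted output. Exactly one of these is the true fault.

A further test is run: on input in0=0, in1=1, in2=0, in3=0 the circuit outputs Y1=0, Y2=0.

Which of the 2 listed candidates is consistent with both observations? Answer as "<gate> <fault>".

Evaluate each candidate on input in0=0, in1=1, in2=0, in3=0:
  G4 stuck-at-0: G0=0, G1=0, G2=0, G3=0, G4=0 [stuck-at-0], G5=0 → Y1=0, Y2=0 — matches
  G4 inverted output: G0=0, G1=0, G2=0, G3=0, G4=1 [inverted output], G5=1 → Y1=0, Y2=1 — eliminated
Only G4 stuck-at-0 reproduces the observed Y1=0, Y2=0.

G4 stuck-at-0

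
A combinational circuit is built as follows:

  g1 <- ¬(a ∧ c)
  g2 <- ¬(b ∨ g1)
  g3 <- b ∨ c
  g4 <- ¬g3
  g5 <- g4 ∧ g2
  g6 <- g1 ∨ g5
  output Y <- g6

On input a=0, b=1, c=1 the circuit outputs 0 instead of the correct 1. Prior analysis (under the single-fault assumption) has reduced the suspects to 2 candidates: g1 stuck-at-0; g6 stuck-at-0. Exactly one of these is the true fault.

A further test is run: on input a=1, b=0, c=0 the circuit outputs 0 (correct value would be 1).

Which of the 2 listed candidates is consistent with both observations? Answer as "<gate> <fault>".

Evaluate each candidate on input a=1, b=0, c=0:
  g1 stuck-at-0: g1=0 [stuck-at-0], g2=1, g3=0, g4=1, g5=1, g6=1 → 1 — eliminated
  g6 stuck-at-0: g1=1, g2=0, g3=0, g4=1, g5=0, g6=0 [stuck-at-0] → 0 — matches
Only g6 stuck-at-0 reproduces the observed 0.

g6 stuck-at-0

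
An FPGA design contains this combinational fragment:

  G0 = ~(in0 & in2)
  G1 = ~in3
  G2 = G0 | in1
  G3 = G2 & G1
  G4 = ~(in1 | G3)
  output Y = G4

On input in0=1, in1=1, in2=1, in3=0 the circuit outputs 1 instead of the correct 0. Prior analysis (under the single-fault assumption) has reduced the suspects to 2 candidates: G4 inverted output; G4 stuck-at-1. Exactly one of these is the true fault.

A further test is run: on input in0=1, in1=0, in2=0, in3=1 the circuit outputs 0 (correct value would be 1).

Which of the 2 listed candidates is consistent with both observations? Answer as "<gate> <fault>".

Evaluate each candidate on input in0=1, in1=0, in2=0, in3=1:
  G4 inverted output: G0=1, G1=0, G2=1, G3=0, G4=0 [inverted output] → 0 — matches
  G4 stuck-at-1: G0=1, G1=0, G2=1, G3=0, G4=1 [stuck-at-1] → 1 — eliminated
Only G4 inverted output reproduces the observed 0.

G4 inverted output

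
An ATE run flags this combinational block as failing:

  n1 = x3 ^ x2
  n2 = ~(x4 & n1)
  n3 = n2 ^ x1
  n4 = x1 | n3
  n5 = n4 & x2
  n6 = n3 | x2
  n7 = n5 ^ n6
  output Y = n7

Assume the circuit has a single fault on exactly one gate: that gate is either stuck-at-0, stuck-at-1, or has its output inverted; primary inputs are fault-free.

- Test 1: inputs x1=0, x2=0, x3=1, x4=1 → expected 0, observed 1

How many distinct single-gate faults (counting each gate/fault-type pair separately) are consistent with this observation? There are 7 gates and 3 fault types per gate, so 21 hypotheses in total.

12

Fault-free: n1=1, n2=0, n3=0, n4=0, n5=0, n6=0, n7=0 → 0. Observed 1.
  n1: stuck-at-0, inverted output ✓; others ✗
  n2: stuck-at-1, inverted output ✓; others ✗
  n3: stuck-at-1, inverted output ✓; others ✗
  n4: none of the 3 fault types match ✗
  n5: stuck-at-1, inverted output ✓; others ✗
  n6: stuck-at-1, inverted output ✓; others ✗
  n7: stuck-at-1, inverted output ✓; others ✗
Consistent faults: {n1 stuck-at-0, n1 inverted output, n2 stuck-at-1, n2 inverted output, n3 stuck-at-1, n3 inverted output, n5 stuck-at-1, n5 inverted output, n6 stuck-at-1, n6 inverted output, n7 stuck-at-1, n7 inverted output} — 12 in all.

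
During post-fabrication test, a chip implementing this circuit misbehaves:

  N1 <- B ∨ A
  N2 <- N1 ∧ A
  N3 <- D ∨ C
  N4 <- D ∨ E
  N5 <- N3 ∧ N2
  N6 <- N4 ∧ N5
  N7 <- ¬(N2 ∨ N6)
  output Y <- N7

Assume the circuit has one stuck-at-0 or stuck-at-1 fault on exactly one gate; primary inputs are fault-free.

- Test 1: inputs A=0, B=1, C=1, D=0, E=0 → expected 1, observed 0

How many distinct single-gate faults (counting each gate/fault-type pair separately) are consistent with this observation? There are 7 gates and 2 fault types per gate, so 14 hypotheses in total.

3

Fault-free: N1=1, N2=0, N3=1, N4=0, N5=0, N6=0, N7=1 → 1. Observed 0.
  N1 stuck-at-0: output 1 ✗
  N1 stuck-at-1: output 1 ✗
  N2 stuck-at-0: output 1 ✗
  N2 stuck-at-1: output 0 ✓
  N3 stuck-at-0: output 1 ✗
  N3 stuck-at-1: output 1 ✗
  N4 stuck-at-0: output 1 ✗
  N4 stuck-at-1: output 1 ✗
  N5 stuck-at-0: output 1 ✗
  N5 stuck-at-1: output 1 ✗
  N6 stuck-at-0: output 1 ✗
  N6 stuck-at-1: output 0 ✓
  N7 stuck-at-0: output 0 ✓
  N7 stuck-at-1: output 1 ✗
Consistent faults: {N2 stuck-at-1, N6 stuck-at-1, N7 stuck-at-0} — 3 in all.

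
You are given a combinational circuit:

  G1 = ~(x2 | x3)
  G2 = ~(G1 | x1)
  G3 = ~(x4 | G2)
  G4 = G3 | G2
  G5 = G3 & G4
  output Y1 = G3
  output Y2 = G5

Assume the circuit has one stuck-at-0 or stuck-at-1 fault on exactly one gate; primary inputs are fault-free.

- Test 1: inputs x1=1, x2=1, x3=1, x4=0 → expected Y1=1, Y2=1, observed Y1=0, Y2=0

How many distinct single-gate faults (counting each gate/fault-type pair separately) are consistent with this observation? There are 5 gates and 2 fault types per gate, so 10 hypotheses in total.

2

Fault-free: G1=0, G2=0, G3=1, G4=1, G5=1 → Y1=1, Y2=1. Observed Y1=0, Y2=0.
  G1 stuck-at-0: output Y1=1, Y2=1 ✗
  G1 stuck-at-1: output Y1=1, Y2=1 ✗
  G2 stuck-at-0: output Y1=1, Y2=1 ✗
  G2 stuck-at-1: output Y1=0, Y2=0 ✓
  G3 stuck-at-0: output Y1=0, Y2=0 ✓
  G3 stuck-at-1: output Y1=1, Y2=1 ✗
  G4 stuck-at-0: output Y1=1, Y2=0 ✗
  G4 stuck-at-1: output Y1=1, Y2=1 ✗
  G5 stuck-at-0: output Y1=1, Y2=0 ✗
  G5 stuck-at-1: output Y1=1, Y2=1 ✗
Consistent faults: {G2 stuck-at-1, G3 stuck-at-0} — 2 in all.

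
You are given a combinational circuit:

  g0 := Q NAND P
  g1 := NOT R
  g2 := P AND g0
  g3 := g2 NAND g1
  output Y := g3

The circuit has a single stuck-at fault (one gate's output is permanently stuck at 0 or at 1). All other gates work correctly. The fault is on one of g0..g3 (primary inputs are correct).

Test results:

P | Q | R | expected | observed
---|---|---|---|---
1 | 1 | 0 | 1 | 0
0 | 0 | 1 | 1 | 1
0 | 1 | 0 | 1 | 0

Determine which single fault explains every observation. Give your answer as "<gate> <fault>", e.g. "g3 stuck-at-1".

g2 stuck-at-1

Fault-free values for test 1 (P=1, Q=1, R=0): g0=0, g1=1, g2=0, g3=1, giving Y=1. Observed 0.
Test 1: faults giving observed 0 are {g0 stuck-at-1, g2 stuck-at-1, g3 stuck-at-0}.
Test 2 (P=0, Q=0, R=1): fault-free g0=1, g1=0, g2=0, g3=1 → 1; observed 1. Eliminates g3 stuck-at-0.
Test 3 (P=0, Q=1, R=0): fault-free g0=1, g1=1, g2=0, g3=1 → 1; observed 0. Eliminates g0 stuck-at-1.
Only g2 stuck-at-1 is consistent with every test.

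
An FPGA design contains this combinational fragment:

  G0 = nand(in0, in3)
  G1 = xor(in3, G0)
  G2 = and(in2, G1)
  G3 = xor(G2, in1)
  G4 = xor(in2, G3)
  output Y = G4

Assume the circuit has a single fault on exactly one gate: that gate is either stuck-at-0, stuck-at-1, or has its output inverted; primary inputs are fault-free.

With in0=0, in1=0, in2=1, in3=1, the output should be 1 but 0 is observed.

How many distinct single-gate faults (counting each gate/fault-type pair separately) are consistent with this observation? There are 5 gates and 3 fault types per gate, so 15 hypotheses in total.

10

Fault-free: G0=1, G1=0, G2=0, G3=0, G4=1 → 1. Observed 0.
  G0: stuck-at-0, inverted output ✓; others ✗
  G1: stuck-at-1, inverted output ✓; others ✗
  G2: stuck-at-1, inverted output ✓; others ✗
  G3: stuck-at-1, inverted output ✓; others ✗
  G4: stuck-at-0, inverted output ✓; others ✗
Consistent faults: {G0 stuck-at-0, G0 inverted output, G1 stuck-at-1, G1 inverted output, G2 stuck-at-1, G2 inverted output, G3 stuck-at-1, G3 inverted output, G4 stuck-at-0, G4 inverted output} — 10 in all.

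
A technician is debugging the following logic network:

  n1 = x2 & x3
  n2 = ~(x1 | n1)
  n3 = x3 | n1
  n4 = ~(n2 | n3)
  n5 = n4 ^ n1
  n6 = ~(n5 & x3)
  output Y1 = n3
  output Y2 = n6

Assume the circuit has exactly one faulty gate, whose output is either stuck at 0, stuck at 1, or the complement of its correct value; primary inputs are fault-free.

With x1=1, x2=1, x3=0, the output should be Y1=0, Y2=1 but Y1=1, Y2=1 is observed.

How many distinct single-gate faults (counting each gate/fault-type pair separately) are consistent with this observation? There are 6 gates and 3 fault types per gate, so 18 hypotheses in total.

4

Fault-free: n1=0, n2=0, n3=0, n4=1, n5=1, n6=1 → Y1=0, Y2=1. Observed Y1=1, Y2=1.
  n1: stuck-at-1, inverted output ✓; others ✗
  n2: none of the 3 fault types match ✗
  n3: stuck-at-1, inverted output ✓; others ✗
  n4: none of the 3 fault types match ✗
  n5: none of the 3 fault types match ✗
  n6: none of the 3 fault types match ✗
Consistent faults: {n1 stuck-at-1, n1 inverted output, n3 stuck-at-1, n3 inverted output} — 4 in all.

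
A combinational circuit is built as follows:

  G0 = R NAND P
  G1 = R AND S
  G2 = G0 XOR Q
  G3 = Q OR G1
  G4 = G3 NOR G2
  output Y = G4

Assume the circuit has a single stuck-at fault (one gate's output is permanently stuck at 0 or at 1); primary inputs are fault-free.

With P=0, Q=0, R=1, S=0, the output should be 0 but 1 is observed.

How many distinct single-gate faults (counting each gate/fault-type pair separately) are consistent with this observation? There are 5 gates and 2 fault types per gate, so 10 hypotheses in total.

3

Fault-free: G0=1, G1=0, G2=1, G3=0, G4=0 → 0. Observed 1.
  G0 stuck-at-0: output 1 ✓
  G0 stuck-at-1: output 0 ✗
  G1 stuck-at-0: output 0 ✗
  G1 stuck-at-1: output 0 ✗
  G2 stuck-at-0: output 1 ✓
  G2 stuck-at-1: output 0 ✗
  G3 stuck-at-0: output 0 ✗
  G3 stuck-at-1: output 0 ✗
  G4 stuck-at-0: output 0 ✗
  G4 stuck-at-1: output 1 ✓
Consistent faults: {G0 stuck-at-0, G2 stuck-at-0, G4 stuck-at-1} — 3 in all.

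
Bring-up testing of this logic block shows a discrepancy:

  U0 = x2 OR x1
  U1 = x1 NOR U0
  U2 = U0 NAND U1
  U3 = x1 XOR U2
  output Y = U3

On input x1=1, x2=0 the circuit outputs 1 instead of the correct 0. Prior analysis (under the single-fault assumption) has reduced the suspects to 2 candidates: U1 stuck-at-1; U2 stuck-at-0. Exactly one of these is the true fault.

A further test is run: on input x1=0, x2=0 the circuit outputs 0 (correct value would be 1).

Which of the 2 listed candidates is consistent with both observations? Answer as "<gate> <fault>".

U2 stuck-at-0

Evaluate each candidate on input x1=0, x2=0:
  U1 stuck-at-1: U0=0, U1=1 [stuck-at-1], U2=1, U3=1 → 1 — eliminated
  U2 stuck-at-0: U0=0, U1=1, U2=0 [stuck-at-0], U3=0 → 0 — matches
Only U2 stuck-at-0 reproduces the observed 0.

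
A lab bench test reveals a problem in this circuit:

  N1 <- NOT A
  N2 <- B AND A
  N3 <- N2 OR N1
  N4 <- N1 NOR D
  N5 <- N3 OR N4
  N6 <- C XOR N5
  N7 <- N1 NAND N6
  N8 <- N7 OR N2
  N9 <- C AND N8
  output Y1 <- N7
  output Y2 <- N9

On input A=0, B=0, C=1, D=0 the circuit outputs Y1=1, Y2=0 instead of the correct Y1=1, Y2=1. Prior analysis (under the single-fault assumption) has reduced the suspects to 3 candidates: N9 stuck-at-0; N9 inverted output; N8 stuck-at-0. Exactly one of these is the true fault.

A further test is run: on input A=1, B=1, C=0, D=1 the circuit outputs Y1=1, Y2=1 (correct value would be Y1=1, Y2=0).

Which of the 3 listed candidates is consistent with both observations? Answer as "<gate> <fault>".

N9 inverted output

Evaluate each candidate on input A=1, B=1, C=0, D=1:
  N9 stuck-at-0: N1=0, N2=1, N3=1, N4=0, N5=1, N6=1, N7=1, N8=1, N9=0 [stuck-at-0] → Y1=1, Y2=0 — eliminated
  N9 inverted output: N1=0, N2=1, N3=1, N4=0, N5=1, N6=1, N7=1, N8=1, N9=1 [inverted output] → Y1=1, Y2=1 — matches
  N8 stuck-at-0: N1=0, N2=1, N3=1, N4=0, N5=1, N6=1, N7=1, N8=0 [stuck-at-0], N9=0 → Y1=1, Y2=0 — eliminated
Only N9 inverted output reproduces the observed Y1=1, Y2=1.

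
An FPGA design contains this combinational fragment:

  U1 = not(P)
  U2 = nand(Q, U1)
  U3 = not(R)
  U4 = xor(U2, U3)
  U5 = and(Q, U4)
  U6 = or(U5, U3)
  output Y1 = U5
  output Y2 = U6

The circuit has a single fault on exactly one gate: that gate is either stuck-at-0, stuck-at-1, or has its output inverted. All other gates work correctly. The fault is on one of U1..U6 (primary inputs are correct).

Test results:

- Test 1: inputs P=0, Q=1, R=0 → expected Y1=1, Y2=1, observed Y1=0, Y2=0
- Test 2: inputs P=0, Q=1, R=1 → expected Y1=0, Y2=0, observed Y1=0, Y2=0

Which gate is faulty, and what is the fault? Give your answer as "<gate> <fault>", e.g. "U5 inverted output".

Fault-free values for test 1 (P=0, Q=1, R=0): U1=1, U2=0, U3=1, U4=1, U5=1, U6=1, giving Y1=1, Y2=1. Observed Y1=0, Y2=0.
Test 1: faults giving observed Y1=0, Y2=0 are {U3 stuck-at-0, U3 inverted output}.
Test 2 (P=0, Q=1, R=1): fault-free U1=1, U2=0, U3=0, U4=0, U5=0, U6=0 → Y1=0, Y2=0; observed Y1=0, Y2=0. Eliminates U3 inverted output.
Only U3 stuck-at-0 is consistent with every test.

U3 stuck-at-0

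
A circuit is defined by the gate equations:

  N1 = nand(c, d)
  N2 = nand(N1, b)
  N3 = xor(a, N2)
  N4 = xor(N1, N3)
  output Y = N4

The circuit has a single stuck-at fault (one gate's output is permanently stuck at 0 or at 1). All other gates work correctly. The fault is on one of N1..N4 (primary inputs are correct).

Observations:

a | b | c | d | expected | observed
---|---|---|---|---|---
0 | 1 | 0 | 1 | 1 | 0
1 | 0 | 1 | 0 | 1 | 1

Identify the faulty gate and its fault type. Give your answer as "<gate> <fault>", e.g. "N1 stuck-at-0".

Fault-free values for test 1 (a=0, b=1, c=0, d=1): N1=1, N2=0, N3=0, N4=1, giving Y=1. Observed 0.
Test 1: faults giving observed 0 are {N2 stuck-at-1, N3 stuck-at-1, N4 stuck-at-0}.
Test 2 (a=1, b=0, c=1, d=0): fault-free N1=1, N2=1, N3=0, N4=1 → 1; observed 1. Eliminates N3 stuck-at-1, N4 stuck-at-0.
Only N2 stuck-at-1 is consistent with every test.

N2 stuck-at-1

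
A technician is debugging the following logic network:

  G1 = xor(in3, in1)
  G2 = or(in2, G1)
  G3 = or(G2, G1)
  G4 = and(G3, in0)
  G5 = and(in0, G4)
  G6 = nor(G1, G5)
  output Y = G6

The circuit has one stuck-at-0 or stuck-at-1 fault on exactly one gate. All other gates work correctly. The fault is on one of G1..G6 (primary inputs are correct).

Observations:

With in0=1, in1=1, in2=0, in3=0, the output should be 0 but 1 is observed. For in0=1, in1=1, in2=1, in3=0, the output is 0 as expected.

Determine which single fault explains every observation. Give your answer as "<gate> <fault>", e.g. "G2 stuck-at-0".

Fault-free values for test 1 (in0=1, in1=1, in2=0, in3=0): G1=1, G2=1, G3=1, G4=1, G5=1, G6=0, giving Y=0. Observed 1.
Test 1: faults giving observed 1 are {G1 stuck-at-0, G6 stuck-at-1}.
Test 2 (in0=1, in1=1, in2=1, in3=0): fault-free G1=1, G2=1, G3=1, G4=1, G5=1, G6=0 → 0; observed 0. Eliminates G6 stuck-at-1.
Only G1 stuck-at-0 is consistent with every test.

G1 stuck-at-0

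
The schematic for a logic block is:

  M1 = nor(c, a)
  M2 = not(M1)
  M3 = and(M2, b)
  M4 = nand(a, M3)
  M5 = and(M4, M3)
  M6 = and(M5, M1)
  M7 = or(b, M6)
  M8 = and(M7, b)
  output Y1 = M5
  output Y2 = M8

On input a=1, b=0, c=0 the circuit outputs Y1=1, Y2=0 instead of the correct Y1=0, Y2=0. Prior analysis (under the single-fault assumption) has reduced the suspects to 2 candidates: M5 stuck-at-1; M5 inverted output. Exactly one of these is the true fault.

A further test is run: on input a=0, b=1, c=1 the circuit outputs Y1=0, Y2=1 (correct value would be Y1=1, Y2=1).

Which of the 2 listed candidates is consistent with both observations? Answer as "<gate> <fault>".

Evaluate each candidate on input a=0, b=1, c=1:
  M5 stuck-at-1: M1=0, M2=1, M3=1, M4=1, M5=1 [stuck-at-1], M6=0, M7=1, M8=1 → Y1=1, Y2=1 — eliminated
  M5 inverted output: M1=0, M2=1, M3=1, M4=1, M5=0 [inverted output], M6=0, M7=1, M8=1 → Y1=0, Y2=1 — matches
Only M5 inverted output reproduces the observed Y1=0, Y2=1.

M5 inverted output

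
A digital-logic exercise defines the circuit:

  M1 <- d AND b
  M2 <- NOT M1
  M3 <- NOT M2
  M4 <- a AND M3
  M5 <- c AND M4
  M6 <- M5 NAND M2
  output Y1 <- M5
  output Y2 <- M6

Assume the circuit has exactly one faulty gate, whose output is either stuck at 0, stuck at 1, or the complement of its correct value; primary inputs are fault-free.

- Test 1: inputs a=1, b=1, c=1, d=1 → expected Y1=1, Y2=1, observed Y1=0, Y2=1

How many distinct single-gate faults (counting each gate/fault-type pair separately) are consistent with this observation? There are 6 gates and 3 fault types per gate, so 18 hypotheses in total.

Fault-free: M1=1, M2=0, M3=1, M4=1, M5=1, M6=1 → Y1=1, Y2=1. Observed Y1=0, Y2=1.
  M1: stuck-at-0, inverted output ✓; others ✗
  M2: stuck-at-1, inverted output ✓; others ✗
  M3: stuck-at-0, inverted output ✓; others ✗
  M4: stuck-at-0, inverted output ✓; others ✗
  M5: stuck-at-0, inverted output ✓; others ✗
  M6: none of the 3 fault types match ✗
Consistent faults: {M1 stuck-at-0, M1 inverted output, M2 stuck-at-1, M2 inverted output, M3 stuck-at-0, M3 inverted output, M4 stuck-at-0, M4 inverted output, M5 stuck-at-0, M5 inverted output} — 10 in all.

10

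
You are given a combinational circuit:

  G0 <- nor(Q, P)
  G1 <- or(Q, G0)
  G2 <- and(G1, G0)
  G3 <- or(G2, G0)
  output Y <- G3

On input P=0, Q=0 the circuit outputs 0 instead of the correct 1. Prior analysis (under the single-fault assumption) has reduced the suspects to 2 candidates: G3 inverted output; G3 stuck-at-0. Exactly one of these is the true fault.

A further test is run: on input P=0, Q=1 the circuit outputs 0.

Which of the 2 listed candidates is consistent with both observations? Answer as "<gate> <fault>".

G3 stuck-at-0

Evaluate each candidate on input P=0, Q=1:
  G3 inverted output: G0=0, G1=1, G2=0, G3=1 [inverted output] → 1 — eliminated
  G3 stuck-at-0: G0=0, G1=1, G2=0, G3=0 [stuck-at-0] → 0 — matches
Only G3 stuck-at-0 reproduces the observed 0.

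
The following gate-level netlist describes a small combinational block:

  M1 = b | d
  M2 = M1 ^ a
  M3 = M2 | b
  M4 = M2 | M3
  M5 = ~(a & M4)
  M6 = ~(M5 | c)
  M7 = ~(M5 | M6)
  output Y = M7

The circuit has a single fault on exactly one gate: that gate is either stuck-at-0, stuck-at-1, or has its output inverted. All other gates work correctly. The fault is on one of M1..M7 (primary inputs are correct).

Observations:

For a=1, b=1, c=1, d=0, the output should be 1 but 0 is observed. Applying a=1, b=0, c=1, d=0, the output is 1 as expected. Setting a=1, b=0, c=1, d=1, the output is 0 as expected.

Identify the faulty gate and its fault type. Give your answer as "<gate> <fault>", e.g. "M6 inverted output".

M3 stuck-at-0

Fault-free values for test 1 (a=1, b=1, c=1, d=0): M1=1, M2=0, M3=1, M4=1, M5=0, M6=0, M7=1, giving Y=1. Observed 0.
Test 1: faults giving observed 0 are {M3 stuck-at-0, M3 inverted output, M4 stuck-at-0, M4 inverted output, M5 stuck-at-1, M5 inverted output, M6 stuck-at-1, M6 inverted output, M7 stuck-at-0, M7 inverted output}.
Test 2 (a=1, b=0, c=1, d=0): fault-free M1=0, M2=1, M3=1, M4=1, M5=0, M6=0, M7=1 → 1; observed 1. Eliminates M4 stuck-at-0, M4 inverted output, M5 stuck-at-1, M5 inverted output, M6 stuck-at-1, M6 inverted output, M7 stuck-at-0, M7 inverted output.
Test 3 (a=1, b=0, c=1, d=1): fault-free M1=1, M2=0, M3=0, M4=0, M5=1, M6=0, M7=0 → 0; observed 0. Eliminates M3 inverted output.
Only M3 stuck-at-0 is consistent with every test.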